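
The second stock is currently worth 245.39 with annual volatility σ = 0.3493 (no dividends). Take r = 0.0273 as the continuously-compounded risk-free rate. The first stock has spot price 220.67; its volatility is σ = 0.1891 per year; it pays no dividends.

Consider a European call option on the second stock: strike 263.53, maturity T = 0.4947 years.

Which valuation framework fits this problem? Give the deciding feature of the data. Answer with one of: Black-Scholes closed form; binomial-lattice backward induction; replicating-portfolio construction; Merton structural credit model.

framework: Black-Scholes closed form

Key observation: the instrument is a plain European call (strike 263.53) on a lognormal asset; the exact continuous-time formula applies directly.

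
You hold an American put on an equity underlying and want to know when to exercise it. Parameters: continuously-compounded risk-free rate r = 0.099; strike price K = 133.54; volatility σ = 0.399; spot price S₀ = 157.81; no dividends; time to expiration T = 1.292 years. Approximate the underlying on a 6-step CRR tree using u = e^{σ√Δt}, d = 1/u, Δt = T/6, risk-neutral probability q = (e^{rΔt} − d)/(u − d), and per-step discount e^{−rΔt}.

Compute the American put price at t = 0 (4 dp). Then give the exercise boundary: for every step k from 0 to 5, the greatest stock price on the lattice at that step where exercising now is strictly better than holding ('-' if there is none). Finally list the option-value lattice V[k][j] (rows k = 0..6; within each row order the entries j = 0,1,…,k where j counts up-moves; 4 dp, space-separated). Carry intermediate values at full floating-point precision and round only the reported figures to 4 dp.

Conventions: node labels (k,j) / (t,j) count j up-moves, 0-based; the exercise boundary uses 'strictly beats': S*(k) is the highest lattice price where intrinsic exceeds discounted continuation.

params: Δt=0.21533 u=1.20340 d=0.83098 q=0.51170 e^(-rΔt)=0.97891
t_6 payoffs: 81.5797 58.2924 24.5684 0.0000 0.0000 0.0000 0.0000
t_5: node(5,0) S=62.5291 payoff=71.0109 vs cont=68.1943 → 71.0109 [stop]  node(5,1) S=90.5530 payoff=42.9870 vs cont=40.1703 → 42.9870 [stop]  node(5,2) S=131.1366 payoff=2.4034 vs cont=11.7437 → 11.7437 [wait]  node(5,3) S=189.9088 payoff=0.0000 vs cont=0.0000 → 0.0000 [wait]  node(5,4) S=275.0211 payoff=0.0000 vs cont=0.0000 → 0.0000 [wait]  node(5,5) S=398.2787 payoff=0.0000 vs cont=0.0000 → 0.0000 [wait]  ⇒ S*(5)=90.5530
t_4: node(4,0) S=75.2476 payoff=58.2924 vs cont=55.4758 → 58.2924 [stop]  node(4,1) S=108.9716 payoff=24.5684 vs cont=26.4303 → 26.4303 [wait]  node(4,2) S=157.8100 payoff=0.0000 vs cont=5.6135 → 5.6135 [wait]  node(4,3) S=228.5365 payoff=0.0000 vs cont=0.0000 → 0.0000 [wait]  node(4,4) S=330.9608 payoff=0.0000 vs cont=0.0000 → 0.0000 [wait]  ⇒ S*(4)=75.2476
t_3: node(3,0) S=90.5530 payoff=42.9870 vs cont=41.1030 → 42.9870 [stop]  node(3,1) S=131.1366 payoff=2.4034 vs cont=15.4456 → 15.4456 [wait]  node(3,2) S=189.9088 payoff=0.0000 vs cont=2.6833 → 2.6833 [wait]  node(3,3) S=275.0211 payoff=0.0000 vs cont=0.0000 → 0.0000 [wait]  ⇒ S*(3)=90.5530
t_2: node(2,0) S=108.9716 payoff=24.5684 vs cont=28.2846 → 28.2846 [wait]  node(2,1) S=157.8100 payoff=0.0000 vs cont=8.7271 → 8.7271 [wait]  node(2,2) S=228.5365 payoff=0.0000 vs cont=1.2826 → 1.2826 [wait]  ⇒ S*(2)=-
t_1: node(1,0) S=131.1366 payoff=2.4034 vs cont=17.8915 → 17.8915 [wait]  node(1,1) S=189.9088 payoff=0.0000 vs cont=4.8140 → 4.8140 [wait]  ⇒ S*(1)=-
t_0: node(0,0) S=157.8100 payoff=0.0000 vs cont=10.9635 → 10.9635 [wait]  ⇒ S*(0)=-

price = 10.9635
boundary = - - - 90.5530 75.2476 90.5530
tree:
10.9635
17.8915 4.8140
28.2846 8.7271 1.2826
42.9870 15.4456 2.6833 0.0000
58.2924 26.4303 5.6135 0.0000 0.0000
71.0109 42.9870 11.7437 0.0000 0.0000 0.0000
81.5797 58.2924 24.5684 0.0000 0.0000 0.0000 0.0000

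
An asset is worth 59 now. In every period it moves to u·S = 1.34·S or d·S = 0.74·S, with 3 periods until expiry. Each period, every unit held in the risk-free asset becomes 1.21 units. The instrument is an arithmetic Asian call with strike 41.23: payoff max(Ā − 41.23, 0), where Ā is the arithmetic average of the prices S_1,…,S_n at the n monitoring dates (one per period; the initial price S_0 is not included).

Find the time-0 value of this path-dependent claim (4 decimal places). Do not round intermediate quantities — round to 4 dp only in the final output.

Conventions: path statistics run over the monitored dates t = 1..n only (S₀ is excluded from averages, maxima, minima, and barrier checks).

price = 26.1557

Risk-neutral up-probability p* = (R−d)/(u−d) = (1.21−0.74)/(1.34−0.74) = 0.7833; the claim prices as the p*-weighted sum of path payoffs discounted by R^3.
Enumerate all 2^3 = 8 price paths (U = up ×1.34, D = down ×0.74); each path with k up-moves has probability p*^k·(1−p*)^(3−k).
DDD: Ā=33.2922, payoff=0.0000, prob=0.010171
UDD: Ā=60.2859, payoff=19.0559, prob=0.036773
DUD: Ā=48.4859, payoff=7.2559, prob=0.036773
UUD: Ā=87.7988, payoff=46.5688, prob=0.132949
DDU: Ā=39.7539, payoff=0.0000, prob=0.036773
UDU: Ā=71.9868, payoff=30.7568, prob=0.132949
DUU: Ā=60.1868, payoff=18.9568, prob=0.132949
UUU: Ā=108.9868, payoff=67.7568, prob=0.480662
Price = Σ prob·payoff / R^3 = 46.336352 / 1.771561 = 26.1557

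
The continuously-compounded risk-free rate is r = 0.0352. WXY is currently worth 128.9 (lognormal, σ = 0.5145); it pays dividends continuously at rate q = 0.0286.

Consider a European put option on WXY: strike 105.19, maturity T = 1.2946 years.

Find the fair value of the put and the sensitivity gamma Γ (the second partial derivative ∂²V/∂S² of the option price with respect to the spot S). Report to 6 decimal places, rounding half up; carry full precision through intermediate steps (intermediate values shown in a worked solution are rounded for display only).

σ√T = 0.5145·√1.2946 = 0.585401
d₁ = (ln(S/K) + (r−q+σ²/2)T) / (σ√T) = (ln(128.9/105.19) + (0.0352−0.0286+0.5145²/2)·1.2946) / 0.585401 = (0.203269 + 0.179891) / 0.585401 = 0.654526
d₂ = d₁ − σ√T = 0.654526 − 0.585401 = 0.069125
e^{−rT} = 0.955453
e^{−qT} = 0.963652
N(−d₁) = 0.256386,  N(−d₂) = 0.472445
Put price V = K·e^{−rT}·N(−d₂) − S·e^{−qT}·N(−d₁) = 47.482638 − 31.846962 = 15.635675
φ(d₁) = (1/√(2π))·e^{−d₁²/2} = 0.322020
Γ = e^{−qT}·φ(d₁) / (S·σ·√T) = 0.004112

price = 15.635675
Γ = 0.004112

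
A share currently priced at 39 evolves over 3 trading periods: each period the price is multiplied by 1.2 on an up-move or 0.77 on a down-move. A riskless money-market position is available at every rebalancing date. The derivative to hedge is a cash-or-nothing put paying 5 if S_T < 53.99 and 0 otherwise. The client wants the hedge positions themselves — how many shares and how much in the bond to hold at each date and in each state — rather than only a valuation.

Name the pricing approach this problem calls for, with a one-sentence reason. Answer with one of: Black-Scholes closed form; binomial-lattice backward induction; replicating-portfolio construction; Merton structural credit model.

framework: replicating-portfolio construction

Key observation: since the answer must list Δ and B at each node of the 1.2/0.77 lattice on 39, the replicating-portfolio method — solving the two-state system at every node — is the one that applies.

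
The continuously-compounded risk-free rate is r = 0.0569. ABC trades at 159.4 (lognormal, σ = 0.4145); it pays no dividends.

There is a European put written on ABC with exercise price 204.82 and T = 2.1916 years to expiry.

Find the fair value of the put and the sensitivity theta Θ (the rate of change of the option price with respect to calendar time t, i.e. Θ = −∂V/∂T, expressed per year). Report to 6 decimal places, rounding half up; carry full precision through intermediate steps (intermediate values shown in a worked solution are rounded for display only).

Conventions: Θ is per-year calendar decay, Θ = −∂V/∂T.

price = 52.534296
Θ = -1.699152

σ√T = 0.4145·√2.1916 = 0.613628
d₁ = (ln(S/K) + (r+σ²/2)T) / (σ√T) = (ln(159.4/204.82) + (0.0569+0.4145²/2)·2.1916) / 0.613628 = (-0.250715 + 0.312972) / 0.613628 = 0.101457
d₂ = d₁ − σ√T = 0.101457 − 0.613628 = -0.512171
e^{−rT} = 0.882760
N(−d₁) = 0.459594,  N(−d₂) = 0.695734
Put price V = K·e^{−rT}·N(−d₂) − S·N(−d₁) = 125.793548 − 73.259251 = 52.534296
φ(d₁) = (1/√(2π))·e^{−d₁²/2} = 0.396894
Θ = −S·φ(d₁)·σ/(2√T) + r·K·e^{−rT}·N(−d₂) = −8.856805 + 7.157653 = -1.699152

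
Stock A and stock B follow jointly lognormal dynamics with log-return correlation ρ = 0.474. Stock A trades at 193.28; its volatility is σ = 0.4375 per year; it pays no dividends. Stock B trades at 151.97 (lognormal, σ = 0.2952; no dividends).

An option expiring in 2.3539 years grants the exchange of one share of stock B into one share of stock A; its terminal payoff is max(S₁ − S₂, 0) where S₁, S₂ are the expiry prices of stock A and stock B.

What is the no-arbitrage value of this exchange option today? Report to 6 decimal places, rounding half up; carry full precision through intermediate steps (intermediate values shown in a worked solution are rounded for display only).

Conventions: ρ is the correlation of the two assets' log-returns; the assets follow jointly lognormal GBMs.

exchange price = 64.849801

σ_eff = √(σ₁² + σ₂² − 2ρσ₁σ₂) = √(0.4375² + 0.2952² − 2·0.474·0.4375·0.2952) = 0.395114
d₁ = (ln(S₁/S₂) + (q₂ − q₁ + σ_eff²/2)T) / (σ_eff√T) = (ln(193.28/151.97) + (0.0 − 0.0 + 0.078058)·2.3539) / 0.606201 = 0.699762
d₂ = d₁ − σ_eff√T = 0.699762 − 0.606201 = 0.093562
N(d₁) = 0.757962,  N(d₂) = 0.537271
V = S₁·e^{−q₁T}·N(d₁) − S₂·e^{−q₂T}·N(d₂) = 146.498921 − 81.649120 = 64.849801
Key observation: the rate r is irrelevant here: denominating values in stock B turns the exchange into a ratio option on S₁/S₂, and discounting at r drops out.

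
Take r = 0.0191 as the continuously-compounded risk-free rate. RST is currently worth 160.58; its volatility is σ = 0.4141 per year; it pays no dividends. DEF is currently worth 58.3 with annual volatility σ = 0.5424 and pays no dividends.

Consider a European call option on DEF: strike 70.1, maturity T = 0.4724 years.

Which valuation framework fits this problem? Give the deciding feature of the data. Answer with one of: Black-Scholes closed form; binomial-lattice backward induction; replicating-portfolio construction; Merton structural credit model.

Key observation: the strike-70.1 call on DEF is European-exercise on a continuously-modelled lognormal underlying, so its value is a single closed-form evaluation.

framework: Black-Scholes closed form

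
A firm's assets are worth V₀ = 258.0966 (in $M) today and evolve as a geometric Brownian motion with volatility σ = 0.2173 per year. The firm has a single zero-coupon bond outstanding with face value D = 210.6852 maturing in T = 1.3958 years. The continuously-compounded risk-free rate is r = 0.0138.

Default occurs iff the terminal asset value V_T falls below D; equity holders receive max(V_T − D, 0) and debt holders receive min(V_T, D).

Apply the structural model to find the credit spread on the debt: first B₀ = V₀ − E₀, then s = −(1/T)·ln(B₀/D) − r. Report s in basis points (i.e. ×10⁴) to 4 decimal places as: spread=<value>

spread=222.0726

Apply the equity-as-call identities (strike 210.6852, horizon 1.3958 years):
d₁ = [ln(V₀/D) + (r + σ²/2)T] / (σ√T)
   = [ln(258.0966/210.6852) + (0.0138 + 0.5·0.2173²)·1.3958] / (0.2173·√1.3958)
   = [0.202969 + 0.052216] / 0.256727 = 0.993995
d₂ = d₁ − σ√T = 0.993995 − 0.256727 = 0.737268
N(d₁) = 0.839887,  N(d₂) = 0.769520,  e^(−rT) = 0.980922
E₀ = V₀·N(d₁) − D·e^(−rT)·N(d₂)
   = 258.0966·0.839887 − 210.6852·0.980922·0.769520 = 57.738525
B₀ = V₀ − E₀ = 258.0966 − 57.738525 = 200.358075
spread = −(1/T)·ln(B₀/D) − r = −(1/1.3958)·ln(200.358075/210.6852) − 0.0138 = 0.02220726
in basis points: 0.02220726 × 10⁴ = 222.0726 bp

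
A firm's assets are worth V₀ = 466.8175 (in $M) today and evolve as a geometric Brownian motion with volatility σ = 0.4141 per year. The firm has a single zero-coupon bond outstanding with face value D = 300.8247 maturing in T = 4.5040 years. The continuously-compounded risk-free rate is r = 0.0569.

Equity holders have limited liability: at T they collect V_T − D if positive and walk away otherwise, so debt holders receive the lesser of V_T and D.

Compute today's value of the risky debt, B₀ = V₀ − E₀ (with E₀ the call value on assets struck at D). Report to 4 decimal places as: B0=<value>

B0=199.4127

Apply the equity-as-call identities (strike 300.8247, horizon 4.5040 years):
d₁ = [ln(V₀/D) + (r + σ²/2)T] / (σ√T)
   = [ln(466.8175/300.8247) + (0.0569 + 0.5·0.4141²)·4.5040] / (0.4141·√4.5040)
   = [0.439411 + 0.642448] / 0.878829 = 1.231023
d₂ = d₁ − σ√T = 1.231023 − 0.878829 = 0.352194
N(d₁) = 0.890843,  N(d₂) = 0.637653,  e^(−rT) = 0.773927
E₀ = V₀·N(d₁) − D·e^(−rT)·N(d₂)
   = 466.8175·0.890843 − 300.8247·0.773927·0.637653 = 267.404838
B₀ = V₀ − E₀ = 466.8175 − 267.404838 = 199.412662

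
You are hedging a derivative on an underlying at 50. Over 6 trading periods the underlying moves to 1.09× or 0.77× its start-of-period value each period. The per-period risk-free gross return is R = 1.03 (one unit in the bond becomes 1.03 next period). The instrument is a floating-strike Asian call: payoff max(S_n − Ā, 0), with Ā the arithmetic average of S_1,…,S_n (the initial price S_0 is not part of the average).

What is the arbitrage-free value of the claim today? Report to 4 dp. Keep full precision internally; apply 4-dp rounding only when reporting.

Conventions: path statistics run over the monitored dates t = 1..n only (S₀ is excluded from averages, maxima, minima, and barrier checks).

price = 5.3941

Set p* = 0.8125 (from d < R < u); the path-dependent value is the discounted p*-expectation over all price paths.
Enumerate all 2^6 = 64 price paths (U = up ×1.09, D = down ×0.77); each path with k up-moves has probability p*^k·(1−p*)^(6−k).
DDDDDD: Ā=22.0839, payoff=0.0000, prob=0.000043
UDDDDD: Ā=31.2616, payoff=0.0000, prob=0.000188
DUDDDD: Ā=28.5949, payoff=0.0000, prob=0.000188
UUDDDD: Ā=40.4785, payoff=0.0000, prob=0.000816
DDUDDD: Ā=26.5416, payoff=0.0000, prob=0.000188
UDUDDD: Ā=37.5718, payoff=0.0000, prob=0.000816
DUUDDD: Ā=34.9052, payoff=0.0000, prob=0.000816
UUUDDD: Ā=49.4112, payoff=0.0000, prob=0.003536
DDDUDD: Ā=24.9605, payoff=0.0000, prob=0.000188
UDDUDD: Ā=35.3337, payoff=0.0000, prob=0.000816
DUDUDD: Ā=32.6670, payoff=0.0000, prob=0.000816
UUDUDD: Ā=46.2430, payoff=0.0000, prob=0.003536
DDUUDD: Ā=30.6137, payoff=0.0000, prob=0.000816
UDUUDD: Ā=43.3363, payoff=0.0000, prob=0.003536
DUUUDD: Ā=40.6696, payoff=0.0000, prob=0.003536
UUUUDD: Ā=57.5713, payoff=0.0000, prob=0.015321
DDDDUD: Ā=23.7431, payoff=0.0000, prob=0.000188
UDDDUD: Ā=33.6104, payoff=0.0000, prob=0.000816
DUDDUD: Ā=30.9437, payoff=0.0000, prob=0.000816
UUDDUD: Ā=43.8034, payoff=0.0000, prob=0.003536
DDUDUD: Ā=28.8904, payoff=0.0000, prob=0.000816
UDUDUD: Ā=40.8967, payoff=0.0000, prob=0.003536
DUUDUD: Ā=38.2301, payoff=0.0000, prob=0.003536
UUUDUD: Ā=54.1179, payoff=0.0000, prob=0.015321
DDDUUD: Ā=27.3093, payoff=0.0000, prob=0.000816
UDDUUD: Ā=38.6586, payoff=0.0000, prob=0.003536
DUDUUD: Ā=35.9919, payoff=0.0000, prob=0.003536
UUDUUD: Ā=50.9496, payoff=0.0000, prob=0.015321
DDUUUD: Ā=33.9386, payoff=0.0000, prob=0.003536
UDUUUD: Ā=48.0429, payoff=0.0000, prob=0.015321
DUUUUD: Ā=45.3763, payoff=0.0000, prob=0.015321
UUUUUD: Ā=64.2340, payoff=0.0000, prob=0.066392
DDDDDU: Ā=22.8057, payoff=0.0000, prob=0.000188
UDDDDU: Ā=32.2834, payoff=0.0000, prob=0.000816
DUDDDU: Ā=29.6167, payoff=0.0000, prob=0.000816
UUDDDU: Ā=41.9249, payoff=0.0000, prob=0.003536
DDUDDU: Ā=27.5634, payoff=0.0000, prob=0.000816
UDUDDU: Ā=39.0183, payoff=0.0000, prob=0.003536
DUUDDU: Ā=36.3516, payoff=0.0000, prob=0.003536
UUUDDU: Ā=51.4588, payoff=0.0000, prob=0.015321
DDDUDU: Ā=25.9823, payoff=0.0000, prob=0.000816
UDDUDU: Ā=36.7801, payoff=0.0000, prob=0.003536
DUDUDU: Ā=34.1135, payoff=0.0000, prob=0.003536
UUDUDU: Ā=48.2905, payoff=0.0000, prob=0.015321
DDUUDU: Ā=32.0601, payoff=0.0000, prob=0.003536
UDUUDU: Ā=45.3838, payoff=0.0000, prob=0.015321
DUUUDU: Ā=42.7172, payoff=0.0000, prob=0.015321
UUUUDU: Ā=60.4697, payoff=0.0000, prob=0.066392
DDDDUU: Ā=24.7649, payoff=0.0000, prob=0.000816
UDDDUU: Ā=35.0568, payoff=0.0000, prob=0.003536
DUDDUU: Ā=32.3901, payoff=0.0000, prob=0.003536
UUDDUU: Ā=45.8509, payoff=0.0000, prob=0.015321
DDUDUU: Ā=30.3368, payoff=0.0000, prob=0.003536
UDUDUU: Ā=42.9443, payoff=0.0000, prob=0.015321
DUUDUU: Ā=40.2776, payoff=1.5687, prob=0.015321
UUUDUU: Ā=57.0163, payoff=2.2207, prob=0.066392
DDDUUU: Ā=28.7557, payoff=0.8055, prob=0.003536
UDDUUU: Ā=40.7061, payoff=1.1402, prob=0.015321
DUDUUU: Ā=38.0395, payoff=3.8069, prob=0.015321
UUDUUU: Ā=53.8481, payoff=5.3890, prob=0.066392
DDUUUU: Ā=35.9861, payoff=5.8602, prob=0.015321
UDUUUU: Ā=50.9414, payoff=8.2956, prob=0.066392
DUUUUU: Ā=48.2747, payoff=10.9623, prob=0.066392
UUUUUU: Ā=68.3370, payoff=15.5180, prob=0.287700
Price = Σ prob·payoff / R^6 = 6.440813 / 1.194052 = 5.3941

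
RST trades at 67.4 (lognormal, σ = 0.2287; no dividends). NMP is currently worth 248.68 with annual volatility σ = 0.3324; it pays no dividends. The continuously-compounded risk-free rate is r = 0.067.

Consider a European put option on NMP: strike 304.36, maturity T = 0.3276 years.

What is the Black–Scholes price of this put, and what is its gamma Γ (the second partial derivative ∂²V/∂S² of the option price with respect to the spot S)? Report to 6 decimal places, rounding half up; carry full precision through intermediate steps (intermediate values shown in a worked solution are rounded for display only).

price = 53.828900
Γ = 0.005868

σ√T = 0.3324·√0.3276 = 0.190254
d₁ = (ln(S/K) + (r+σ²/2)T) / (σ√T) = (ln(248.68/304.36) + (0.067+0.3324²/2)·0.3276) / 0.190254 = (-0.202044 + 0.040047) / 0.190254 = -0.851478
d₂ = d₁ − σ√T = -0.851478 − 0.190254 = -1.041732
e^{−rT} = 0.978290
N(−d₁) = 0.802748,  N(−d₂) = 0.851232
Put price V = K·e^{−rT}·N(−d₂) − S·N(−d₁) = 253.456315 − 199.627415 = 53.828900
φ(d₁) = (1/√(2π))·e^{−d₁²/2} = 0.277635
Γ = φ(d₁) / (S·σ·√T) = 0.005868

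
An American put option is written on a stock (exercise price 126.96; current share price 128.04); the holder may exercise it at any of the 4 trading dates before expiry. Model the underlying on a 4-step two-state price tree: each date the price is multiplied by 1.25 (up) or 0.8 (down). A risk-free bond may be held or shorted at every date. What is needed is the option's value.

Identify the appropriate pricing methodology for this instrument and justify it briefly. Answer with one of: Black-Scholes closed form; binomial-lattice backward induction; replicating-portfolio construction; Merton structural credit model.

framework: binomial-lattice backward induction

Key observation: the put (strike 126.96 on spot 128.04) is American-style on a 4-step discrete price model, so the early-exercise decision at every node requires stepwise backward valuation — a closed form cannot price the exercise right.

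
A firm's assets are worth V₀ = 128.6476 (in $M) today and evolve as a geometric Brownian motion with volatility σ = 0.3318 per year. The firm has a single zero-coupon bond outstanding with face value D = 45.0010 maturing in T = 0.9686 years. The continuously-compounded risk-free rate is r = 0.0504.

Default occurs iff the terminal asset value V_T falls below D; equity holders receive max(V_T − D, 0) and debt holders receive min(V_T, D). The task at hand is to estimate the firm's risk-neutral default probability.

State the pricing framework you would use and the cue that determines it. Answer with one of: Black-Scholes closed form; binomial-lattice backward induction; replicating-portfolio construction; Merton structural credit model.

Key observation: the question is about default risk generated by asset-value dynamics against a debt face of 45.0010 — the structural framework prices exactly that.

framework: Merton structural credit model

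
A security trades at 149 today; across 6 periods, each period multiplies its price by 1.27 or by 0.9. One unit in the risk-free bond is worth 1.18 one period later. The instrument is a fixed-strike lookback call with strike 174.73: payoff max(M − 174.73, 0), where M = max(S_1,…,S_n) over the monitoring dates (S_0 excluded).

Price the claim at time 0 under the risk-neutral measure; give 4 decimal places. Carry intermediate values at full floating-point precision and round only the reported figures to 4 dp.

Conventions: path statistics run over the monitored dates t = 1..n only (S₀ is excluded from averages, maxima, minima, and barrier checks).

price = 88.3130

No-arbitrage gives p* = (R−d)/(u−d) = 0.7568: enumerate every path, weight its payoff by its p*-probability, and discount by R^6.
Enumerate all 2^6 = 64 price paths (U = up ×1.27, D = down ×0.9); each path with k up-moves has probability p*^k·(1−p*)^(6−k).
DDDDDD: M=134.1000, payoff=0.0000, prob=0.000207
UDDDDD: M=189.2300, payoff=14.5000, prob=0.000644
DUDDDD: M=170.3070, payoff=0.0000, prob=0.000644
UUDDDD: M=240.3221, payoff=65.5921, prob=0.002005
DDUDDD: M=153.2763, payoff=0.0000, prob=0.000644
UDUDDD: M=216.2899, payoff=41.5599, prob=0.002005
DUUDDD: M=216.2899, payoff=41.5599, prob=0.002005
UUUDDD: M=305.2091, payoff=130.4791, prob=0.006237
DDDUDD: M=137.9487, payoff=0.0000, prob=0.000644
UDDUDD: M=194.6609, payoff=19.9309, prob=0.002005
DUDUDD: M=194.6609, payoff=19.9309, prob=0.002005
UUDUDD: M=274.6882, payoff=99.9582, prob=0.006237
DDUUDD: M=194.6609, payoff=19.9309, prob=0.002005
UDUUDD: M=274.6882, payoff=99.9582, prob=0.006237
DUUUDD: M=274.6882, payoff=99.9582, prob=0.006237
UUUUDD: M=387.6155, payoff=212.8855, prob=0.019405
DDDDUD: M=134.1000, payoff=0.0000, prob=0.000644
UDDDUD: M=189.2300, payoff=14.5000, prob=0.002005
DUDDUD: M=175.1948, payoff=0.4648, prob=0.002005
UUDDUD: M=247.2193, payoff=72.4893, prob=0.006237
DDUDUD: M=175.1948, payoff=0.4648, prob=0.002005
UDUDUD: M=247.2193, payoff=72.4893, prob=0.006237
DUUDUD: M=247.2193, payoff=72.4893, prob=0.006237
UUUDUD: M=348.8540, payoff=174.1240, prob=0.019405
DDDUUD: M=175.1948, payoff=0.4648, prob=0.002005
UDDUUD: M=247.2193, payoff=72.4893, prob=0.006237
DUDUUD: M=247.2193, payoff=72.4893, prob=0.006237
UUDUUD: M=348.8540, payoff=174.1240, prob=0.019405
DDUUUD: M=247.2193, payoff=72.4893, prob=0.006237
UDUUUD: M=348.8540, payoff=174.1240, prob=0.019405
DUUUUD: M=348.8540, payoff=174.1240, prob=0.019405
UUUUUD: M=492.2717, payoff=317.5417, prob=0.060370
DDDDDU: M=134.1000, payoff=0.0000, prob=0.000644
UDDDDU: M=189.2300, payoff=14.5000, prob=0.002005
DUDDDU: M=170.3070, payoff=0.0000, prob=0.002005
UUDDDU: M=240.3221, payoff=65.5921, prob=0.006237
DDUDDU: M=157.6753, payoff=0.0000, prob=0.002005
UDUDDU: M=222.4974, payoff=47.7674, prob=0.006237
DUUDDU: M=222.4974, payoff=47.7674, prob=0.006237
UUUDDU: M=313.9686, payoff=139.2386, prob=0.019405
DDDUDU: M=157.6753, payoff=0.0000, prob=0.002005
UDDUDU: M=222.4974, payoff=47.7674, prob=0.006237
DUDUDU: M=222.4974, payoff=47.7674, prob=0.006237
UUDUDU: M=313.9686, payoff=139.2386, prob=0.019405
DDUUDU: M=222.4974, payoff=47.7674, prob=0.006237
UDUUDU: M=313.9686, payoff=139.2386, prob=0.019405
DUUUDU: M=313.9686, payoff=139.2386, prob=0.019405
UUUUDU: M=443.0445, payoff=268.3145, prob=0.060370
DDDDUU: M=157.6753, payoff=0.0000, prob=0.002005
UDDDUU: M=222.4974, payoff=47.7674, prob=0.006237
DUDDUU: M=222.4974, payoff=47.7674, prob=0.006237
UUDDUU: M=313.9686, payoff=139.2386, prob=0.019405
DDUDUU: M=222.4974, payoff=47.7674, prob=0.006237
UDUDUU: M=313.9686, payoff=139.2386, prob=0.019405
DUUDUU: M=313.9686, payoff=139.2386, prob=0.019405
UUUDUU: M=443.0445, payoff=268.3145, prob=0.060370
DDDUUU: M=222.4974, payoff=47.7674, prob=0.006237
UDDUUU: M=313.9686, payoff=139.2386, prob=0.019405
DUDUUU: M=313.9686, payoff=139.2386, prob=0.019405
UUDUUU: M=443.0445, payoff=268.3145, prob=0.060370
DDUUUU: M=313.9686, payoff=139.2386, prob=0.019405
UDUUUU: M=443.0445, payoff=268.3145, prob=0.060370
DUUUUU: M=443.0445, payoff=268.3145, prob=0.060370
UUUUUU: M=625.1851, payoff=450.4551, prob=0.187818
Price = Σ prob·payoff / R^6 = 238.405611 / 2.699554 = 88.3130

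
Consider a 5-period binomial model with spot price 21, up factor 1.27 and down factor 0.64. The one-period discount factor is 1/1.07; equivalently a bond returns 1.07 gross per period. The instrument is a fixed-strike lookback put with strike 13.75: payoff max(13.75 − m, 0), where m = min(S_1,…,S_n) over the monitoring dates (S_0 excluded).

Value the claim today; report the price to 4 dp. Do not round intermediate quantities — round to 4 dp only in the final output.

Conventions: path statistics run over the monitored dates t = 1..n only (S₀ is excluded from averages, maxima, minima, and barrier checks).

price = 1.1531

No-arbitrage gives p* = (R−d)/(u−d) = 0.6825: enumerate every path, weight its payoff by its p*-probability, and discount by R^5.
Enumerate all 2^5 = 32 price paths (U = up ×1.27, D = down ×0.64); each path with k up-moves has probability p*^k·(1−p*)^(5−k).
DDDDD: m=2.2549, payoff=11.4951, prob=0.003224
UDDDD: m=4.4745, payoff=9.2755, prob=0.006932
DUDDD: m=4.4745, payoff=9.2755, prob=0.006932
UUDDD: m=8.8791, payoff=4.8709, prob=0.014905
DDUDD: m=4.4745, payoff=9.2755, prob=0.006932
UDUDD: m=8.8791, payoff=4.8709, prob=0.014905
DUUDD: m=8.8791, payoff=4.8709, prob=0.014905
UUUDD: m=17.6194, payoff=0.0000, prob=0.032045
DDDUD: m=4.4745, payoff=9.2755, prob=0.006932
UDDUD: m=8.8791, payoff=4.8709, prob=0.014905
DUDUD: m=8.8791, payoff=4.8709, prob=0.014905
UUDUD: m=17.6194, payoff=0.0000, prob=0.032045
DDUUD: m=8.6016, payoff=5.1484, prob=0.014905
UDUUD: m=17.0688, payoff=0.0000, prob=0.032045
DUUUD: m=13.4400, payoff=0.3100, prob=0.032045
UUUUD: m=26.6700, payoff=0.0000, prob=0.068897
DDDDU: m=3.5232, payoff=10.2268, prob=0.006932
UDDDU: m=6.9914, payoff=6.7586, prob=0.014905
DUDDU: m=6.9914, payoff=6.7586, prob=0.014905
UUDDU: m=13.8735, payoff=0.0000, prob=0.032045
DDUDU: m=6.9914, payoff=6.7586, prob=0.014905
UDUDU: m=13.8735, payoff=0.0000, prob=0.032045
DUUDU: m=13.4400, payoff=0.3100, prob=0.032045
UUUDU: m=26.6700, payoff=0.0000, prob=0.068897
DDDUU: m=5.5050, payoff=8.2450, prob=0.014905
UDDUU: m=10.9240, payoff=2.8260, prob=0.032045
DUDUU: m=10.9240, payoff=2.8260, prob=0.032045
UUDUU: m=21.6774, payoff=0.0000, prob=0.068897
DDUUU: m=8.6016, payoff=5.1484, prob=0.032045
UDUUU: m=17.0688, payoff=0.0000, prob=0.068897
DUUUU: m=13.4400, payoff=0.3100, prob=0.068897
UUUUU: m=26.6700, payoff=0.0000, prob=0.148129
Price = Σ prob·payoff / R^5 = 1.617325 / 1.402552 = 1.1531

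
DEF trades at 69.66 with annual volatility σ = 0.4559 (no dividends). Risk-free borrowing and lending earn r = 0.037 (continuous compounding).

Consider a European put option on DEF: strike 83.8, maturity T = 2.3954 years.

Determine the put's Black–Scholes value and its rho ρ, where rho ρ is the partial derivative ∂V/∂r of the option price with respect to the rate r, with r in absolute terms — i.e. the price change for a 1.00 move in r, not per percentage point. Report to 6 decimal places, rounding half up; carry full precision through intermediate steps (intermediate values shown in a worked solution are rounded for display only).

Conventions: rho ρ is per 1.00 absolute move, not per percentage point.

σ√T = 0.4559·√2.3954 = 0.705600
d₁ = (ln(S/K) + (r+σ²/2)T) / (σ√T) = (ln(69.66/83.8) + (0.037+0.4559²/2)·2.3954) / 0.705600 = (-0.184807 + 0.337566) / 0.705600 = 0.216495
d₂ = d₁ − σ√T = 0.216495 − 0.705600 = -0.489105
e^{−rT} = 0.915184
N(−d₁) = 0.414301,  N(−d₂) = 0.687616
Put price V = K·e^{−rT}·N(−d₂) − S·N(−d₁) = 52.734983 − 28.860209 = 23.874774
ρ = −K·T·e^{−rT}·N(−d₂) = -126.321378

price = 23.874774
ρ = -126.321378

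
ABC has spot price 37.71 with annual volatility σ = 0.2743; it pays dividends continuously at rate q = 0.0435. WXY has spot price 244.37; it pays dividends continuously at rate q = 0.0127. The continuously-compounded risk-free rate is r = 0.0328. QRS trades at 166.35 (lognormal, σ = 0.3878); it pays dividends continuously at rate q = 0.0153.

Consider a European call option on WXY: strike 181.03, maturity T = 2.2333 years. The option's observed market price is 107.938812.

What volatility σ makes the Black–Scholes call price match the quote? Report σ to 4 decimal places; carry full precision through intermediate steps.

At σ = 0.5834 the Black–Scholes value reproduces the quote:
σ√T = 0.5834·√2.2333 = 0.871846
d₁ = (ln(S/K) + (r−q+σ²/2)T) / (σ√T) = (ln(244.37/181.03) + (0.0328−0.0127+0.5834²/2)·2.2333) / 0.871846 = (0.300021 + 0.424947) / 0.871846 = 0.831532
d₂ = d₁ − σ√T = 0.831532 − 0.871846 = -0.040314
e^{−rT} = 0.929366
e^{−qT} = 0.972036
N(d₁) = 0.797163,  N(d₂) = 0.483921
V = S·e^{−qT}·N(d₁) − K·e^{−rT}·N(d₂) = 189.355264 − 81.416452 = 107.938812 (the quoted price), and the Black–Scholes price is strictly increasing in σ, so σ is unique

sigma = 0.5834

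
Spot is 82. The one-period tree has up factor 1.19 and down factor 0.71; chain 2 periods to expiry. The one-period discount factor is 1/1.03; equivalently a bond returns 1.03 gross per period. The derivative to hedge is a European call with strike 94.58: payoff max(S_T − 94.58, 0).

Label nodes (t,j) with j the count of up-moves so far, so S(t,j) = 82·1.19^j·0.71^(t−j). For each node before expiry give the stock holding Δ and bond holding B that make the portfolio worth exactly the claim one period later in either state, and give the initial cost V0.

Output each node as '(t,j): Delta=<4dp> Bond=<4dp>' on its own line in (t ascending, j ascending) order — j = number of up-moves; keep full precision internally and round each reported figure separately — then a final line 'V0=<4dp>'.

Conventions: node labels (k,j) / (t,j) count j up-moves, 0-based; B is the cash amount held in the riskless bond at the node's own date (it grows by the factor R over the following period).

Since d<R<u, set p* = (R−d)/(u−d) = 0.6667; price each node as the discounted p*-expectation of its children.
Expiry values: V(2,0)=0.0000, V(2,1)=0.0000, V(2,2)=21.5402
(1,0): S=58.2200. Δ = (V_up−V_dn)/(S_up−S_dn) = (0.0000−0.0000)/(69.2818−41.3362) = 0.0000. V = [p*·0.0000 + (1−p*)·0.0000]/1.03 = 0.0000. B = V − Δ·S = 0.0000.
(1,1): S=97.5800. Δ = (V_up−V_dn)/(S_up−S_dn) = (21.5402−0.0000)/(116.1202−69.2818) = 0.4599. V = [p*·21.5402 + (1−p*)·0.0000]/1.03 = 13.9419. B = V − Δ·S = -30.9335.
(0,0): S=82.0000. Δ = (V_up−V_dn)/(S_up−S_dn) = (13.9419−0.0000)/(97.5800−58.2200) = 0.3542. V = [p*·13.9419 + (1−p*)·0.0000]/1.03 = 9.0239. B = V − Δ·S = -20.0217.
As a check, the time-0 holding Δ(0,0)·S0 + B(0,0) comes to 9.0239 — exactly V0.

(0,0): Delta=0.3542 Bond=-20.0217
(1,0): Delta=0.0000 Bond=0.0000
(1,1): Delta=0.4599 Bond=-30.9335
V0=9.0239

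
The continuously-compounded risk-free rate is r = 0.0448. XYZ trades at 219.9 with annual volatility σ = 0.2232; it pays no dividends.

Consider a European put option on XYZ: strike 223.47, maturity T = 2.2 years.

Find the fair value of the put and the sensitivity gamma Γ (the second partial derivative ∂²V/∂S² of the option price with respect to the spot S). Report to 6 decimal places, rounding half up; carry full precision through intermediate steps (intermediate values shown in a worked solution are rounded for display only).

σ√T = 0.2232·√2.2 = 0.331059
d₁ = (ln(S/K) + (r+σ²/2)T) / (σ√T) = (ln(219.9/223.47) + (0.0448+0.2232²/2)·2.2) / 0.331059 = (-0.016104 + 0.153360) / 0.331059 = 0.414596
d₂ = d₁ − σ√T = 0.414596 − 0.331059 = 0.083537
e^{−rT} = 0.906141
N(−d₁) = 0.339219,  N(−d₂) = 0.466712
Put price V = K·e^{−rT}·N(−d₂) − S·N(−d₁) = 94.507097 − 74.594221 = 19.912876
φ(d₁) = (1/√(2π))·e^{−d₁²/2} = 0.366087
Γ = φ(d₁) / (S·σ·√T) = 0.005029

price = 19.912876
Γ = 0.005029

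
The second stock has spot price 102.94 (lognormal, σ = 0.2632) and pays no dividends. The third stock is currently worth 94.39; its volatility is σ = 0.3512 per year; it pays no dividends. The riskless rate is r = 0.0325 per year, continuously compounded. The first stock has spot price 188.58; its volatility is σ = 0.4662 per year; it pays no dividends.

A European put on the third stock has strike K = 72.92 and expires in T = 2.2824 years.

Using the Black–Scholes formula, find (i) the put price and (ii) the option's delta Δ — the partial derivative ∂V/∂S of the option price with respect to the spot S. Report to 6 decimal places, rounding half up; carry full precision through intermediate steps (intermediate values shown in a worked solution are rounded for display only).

σ√T = 0.3512·√2.2824 = 0.530579
d₁ = (ln(S/K) + (r+σ²/2)T) / (σ√T) = (ln(94.39/72.92) + (0.0325+0.3512²/2)·2.2824) / 0.530579 = (0.258072 + 0.214935) / 0.530579 = 0.891492
d₂ = d₁ − σ√T = 0.891492 − 0.530579 = 0.360913
e^{−rT} = 0.928506
N(−d₁) = 0.186333,  N(−d₂) = 0.359082
Put price V = K·e^{−rT}·N(−d₂) − S·N(−d₁) = 24.312272 − 17.587931 = 6.724341
Δ = −N(−d₁) = -0.186333

price = 6.724341
Δ = -0.186333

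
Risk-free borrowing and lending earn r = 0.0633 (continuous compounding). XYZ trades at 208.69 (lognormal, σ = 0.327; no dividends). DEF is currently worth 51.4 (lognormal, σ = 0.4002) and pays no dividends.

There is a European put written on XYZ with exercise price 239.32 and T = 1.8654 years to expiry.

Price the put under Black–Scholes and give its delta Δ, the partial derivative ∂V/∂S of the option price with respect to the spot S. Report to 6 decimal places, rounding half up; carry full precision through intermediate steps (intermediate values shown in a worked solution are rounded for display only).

price = 39.248183
Δ = -0.428163

σ√T = 0.327·√1.8654 = 0.446615
d₁ = (ln(S/K) + (r+σ²/2)T) / (σ√T) = (ln(208.69/239.32) + (0.0633+0.327²/2)·1.8654) / 0.446615 = (-0.136952 + 0.217812) / 0.446615 = 0.181052
d₂ = d₁ − σ√T = 0.181052 − 0.446615 = -0.265563
e^{−rT} = 0.888625
N(−d₁) = 0.428163,  N(−d₂) = 0.604712
Put price V = K·e^{−rT}·N(−d₂) − S·N(−d₁) = 128.601561 − 89.353378 = 39.248183
Δ = −N(−d₁) = -0.428163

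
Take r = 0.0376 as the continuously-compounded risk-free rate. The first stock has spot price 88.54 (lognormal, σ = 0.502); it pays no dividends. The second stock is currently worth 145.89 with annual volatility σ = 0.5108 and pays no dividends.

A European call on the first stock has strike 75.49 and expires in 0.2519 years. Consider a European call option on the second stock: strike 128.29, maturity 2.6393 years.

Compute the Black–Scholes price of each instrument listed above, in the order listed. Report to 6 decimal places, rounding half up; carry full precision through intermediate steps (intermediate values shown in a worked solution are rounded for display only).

[the first stock call K=75.49]
σ√T = 0.502·√0.2519 = 0.251952
d₁ = (ln(S/K) + (r+σ²/2)T) / (σ√T) = (ln(88.54/75.49) + (0.0376+0.502²/2)·0.2519) / 0.251952 = (0.159454 + 0.041211) / 0.251952 = 0.796444
d₂ = d₁ − σ√T = 0.796444 − 0.251952 = 0.544492
e^{−rT} = 0.990573
N(d₁) = 0.787113,  N(d₂) = 0.706948
price = S·N(d₁) − K·e^{−rT}·N(d₂) = 69.690976 − 52.864455 = 16.826522
[the second stock call K=128.29]
σ√T = 0.5108·√2.6393 = 0.829842
d₁ = (ln(S/K) + (r+σ²/2)T) / (σ√T) = (ln(145.89/128.29) + (0.0376+0.5108²/2)·2.6393) / 0.829842 = (0.128560 + 0.443556) / 0.829842 = 0.689428
d₂ = d₁ − σ√T = 0.689428 − 0.829842 = -0.140414
e^{−rT} = 0.905527
N(d₁) = 0.754723,  N(d₂) = 0.444166
price = S·N(d₁) − K·e^{−rT}·N(d₂) = 110.106529 − 51.598870 = 58.507660

price(the first stock call K=75.49) = 16.826522
price(the second stock call K=128.29) = 58.507660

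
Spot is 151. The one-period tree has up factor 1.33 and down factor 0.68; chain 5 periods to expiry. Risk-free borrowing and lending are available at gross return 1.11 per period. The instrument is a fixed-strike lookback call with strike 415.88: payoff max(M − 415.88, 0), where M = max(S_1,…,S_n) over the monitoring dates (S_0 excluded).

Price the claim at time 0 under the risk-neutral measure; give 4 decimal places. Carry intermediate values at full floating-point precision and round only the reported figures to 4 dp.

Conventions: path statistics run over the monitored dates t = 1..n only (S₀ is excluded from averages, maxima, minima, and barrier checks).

price = 18.1567

Risk-neutral up-probability p* = (R−d)/(u−d) = (1.11−0.68)/(1.33−0.68) = 0.6615; the claim prices as the p*-weighted sum of path payoffs discounted by R^5.
Enumerate all 2^5 = 32 price paths (U = up ×1.33, D = down ×0.68); each path with k up-moves has probability p*^k·(1−p*)^(5−k).
DDDDD: M=102.6800, payoff=0.0000, prob=0.004442
UDDDD: M=200.8300, payoff=0.0000, prob=0.008681
DUDDD: M=136.5644, payoff=0.0000, prob=0.008681
UUDDD: M=267.1039, payoff=0.0000, prob=0.016968
DDUDD: M=102.6800, payoff=0.0000, prob=0.008681
UDUDD: M=200.8300, payoff=0.0000, prob=0.016968
DUUDD: M=181.6307, payoff=0.0000, prob=0.016968
UUUDD: M=355.2482, payoff=0.0000, prob=0.033165
DDDUD: M=102.6800, payoff=0.0000, prob=0.008681
UDDUD: M=200.8300, payoff=0.0000, prob=0.016968
DUDUD: M=136.5644, payoff=0.0000, prob=0.016968
UUDUD: M=267.1039, payoff=0.0000, prob=0.033165
DDUUD: M=123.5088, payoff=0.0000, prob=0.016968
UDUUD: M=241.5688, payoff=0.0000, prob=0.033165
DUUUD: M=241.5688, payoff=0.0000, prob=0.033165
UUUUD: M=472.4801, payoff=56.6001, prob=0.064823
DDDDU: M=102.6800, payoff=0.0000, prob=0.008681
UDDDU: M=200.8300, payoff=0.0000, prob=0.016968
DUDDU: M=136.5644, payoff=0.0000, prob=0.016968
UUDDU: M=267.1039, payoff=0.0000, prob=0.033165
DDUDU: M=102.6800, payoff=0.0000, prob=0.016968
UDUDU: M=200.8300, payoff=0.0000, prob=0.033165
DUUDU: M=181.6307, payoff=0.0000, prob=0.033165
UUUDU: M=355.2482, payoff=0.0000, prob=0.064823
DDDUU: M=102.6800, payoff=0.0000, prob=0.016968
UDDUU: M=200.8300, payoff=0.0000, prob=0.033165
DUDUU: M=164.2668, payoff=0.0000, prob=0.033165
UUDUU: M=321.2865, payoff=0.0000, prob=0.064823
DDUUU: M=164.2668, payoff=0.0000, prob=0.033165
UDUUU: M=321.2865, payoff=0.0000, prob=0.064823
DUUUU: M=321.2865, payoff=0.0000, prob=0.064823
UUUUU: M=628.3985, payoff=212.5185, prob=0.126700
Price = Σ prob·payoff / R^5 = 30.595019 / 1.685058 = 18.1567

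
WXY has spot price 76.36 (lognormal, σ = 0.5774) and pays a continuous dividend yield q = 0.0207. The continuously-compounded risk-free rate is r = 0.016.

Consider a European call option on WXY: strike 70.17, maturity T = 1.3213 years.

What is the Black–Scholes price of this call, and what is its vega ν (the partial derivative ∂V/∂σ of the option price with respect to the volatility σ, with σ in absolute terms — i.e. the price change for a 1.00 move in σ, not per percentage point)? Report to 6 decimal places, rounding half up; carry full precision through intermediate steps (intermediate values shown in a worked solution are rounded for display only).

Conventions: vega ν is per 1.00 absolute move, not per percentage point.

σ√T = 0.5774·√1.3213 = 0.663709
d₁ = (ln(S/K) + (r−q+σ²/2)T) / (σ√T) = (ln(76.36/70.17) + (0.016−0.0207+0.5774²/2)·1.3213) / 0.663709 = (0.084538 + 0.214044) / 0.663709 = 0.449870
d₂ = d₁ − σ√T = 0.449870 − 0.663709 = -0.213839
e^{−rT} = 0.979081
e^{−qT} = 0.973020
N(d₁) = 0.673598,  N(d₂) = 0.415336
Call price V = S·e^{−qT}·N(d₁) − K·e^{−rT}·N(d₂) = 50.048181 − 28.534494 = 21.513688
φ(d₁) = (1/√(2π))·e^{−d₁²/2} = 0.360548
ν = S·e^{−qT}·φ(d₁)·√T = 30.792960

price = 21.513688
ν = 30.792960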